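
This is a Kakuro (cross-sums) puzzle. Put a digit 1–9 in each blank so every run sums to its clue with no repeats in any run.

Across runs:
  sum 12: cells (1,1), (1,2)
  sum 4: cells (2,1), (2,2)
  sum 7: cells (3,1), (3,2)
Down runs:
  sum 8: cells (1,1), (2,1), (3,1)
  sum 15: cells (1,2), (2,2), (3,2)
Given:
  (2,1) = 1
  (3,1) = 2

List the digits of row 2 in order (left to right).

1, 3

4 in 2 cells must be {1,3}.
(1,1) = 8 − 3 = 5 completes the 8 down.
(1,2) = 12 − 5 = 7 completes the 12 across.
(2,2) = 4 − 1 = 3 completes the 4 across.
(3,2) = 7 − 2 = 5 completes the 7 across.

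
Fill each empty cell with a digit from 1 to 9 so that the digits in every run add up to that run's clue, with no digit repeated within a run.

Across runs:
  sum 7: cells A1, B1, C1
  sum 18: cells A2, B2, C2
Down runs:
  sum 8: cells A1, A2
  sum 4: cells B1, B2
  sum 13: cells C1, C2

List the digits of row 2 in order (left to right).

6 3 9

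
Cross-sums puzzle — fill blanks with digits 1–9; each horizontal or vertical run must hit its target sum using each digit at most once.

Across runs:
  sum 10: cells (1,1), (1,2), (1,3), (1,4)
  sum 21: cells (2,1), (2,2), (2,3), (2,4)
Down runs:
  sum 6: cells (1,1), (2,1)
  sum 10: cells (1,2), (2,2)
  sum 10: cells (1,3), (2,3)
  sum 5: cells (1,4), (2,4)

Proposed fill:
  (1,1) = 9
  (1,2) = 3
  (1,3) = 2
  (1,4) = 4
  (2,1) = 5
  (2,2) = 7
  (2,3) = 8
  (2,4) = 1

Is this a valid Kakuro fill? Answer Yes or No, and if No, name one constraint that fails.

No — the down run (1,1)–(2,1) sums to 14, not 6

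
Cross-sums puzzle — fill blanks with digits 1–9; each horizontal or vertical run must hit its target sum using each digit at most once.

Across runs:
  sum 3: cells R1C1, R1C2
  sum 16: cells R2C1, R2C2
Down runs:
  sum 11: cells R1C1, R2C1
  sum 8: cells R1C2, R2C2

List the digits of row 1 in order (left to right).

3 in 2 cells must be {1,2}; 16 in 2 cells must be {7,9}.
The 3 across and the 11 down share only 2, so R1C1 = 2.
R1C2 = 3 − 2 = 1 completes the 3 across.
R2C1 = 11 − 2 = 9 completes the 11 down.
R2C2 = 16 − 9 = 7 completes the 16 across.

2, 1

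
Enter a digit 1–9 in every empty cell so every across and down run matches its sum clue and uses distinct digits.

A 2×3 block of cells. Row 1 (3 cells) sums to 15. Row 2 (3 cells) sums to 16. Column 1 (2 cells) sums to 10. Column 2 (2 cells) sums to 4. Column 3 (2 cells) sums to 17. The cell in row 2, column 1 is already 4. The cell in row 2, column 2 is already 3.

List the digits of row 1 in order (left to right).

4 in 2 cells must be {1,3}; 17 in 2 cells must be {8,9}.
(1,1) = 10 − 4 = 6 completes the 10 down.
(1,2) = 4 − 3 = 1 completes the 4 down.
(1,3) = 15 − 7 = 8 completes the 15 across.
(2,3) = 16 − 7 = 9 completes the 16 across.

6 1 8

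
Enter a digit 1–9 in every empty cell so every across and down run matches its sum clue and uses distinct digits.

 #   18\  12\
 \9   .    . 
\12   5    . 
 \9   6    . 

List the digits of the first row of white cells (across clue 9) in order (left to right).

R1C1 = 18 − 11 = 7 completes the 18 down.
R1C2 = 9 − 7 = 2 completes the 9 across.
R2C2 = 12 − 5 = 7 completes the 12 across.
R3C2 = 9 − 6 = 3 completes the 9 across.

7, 2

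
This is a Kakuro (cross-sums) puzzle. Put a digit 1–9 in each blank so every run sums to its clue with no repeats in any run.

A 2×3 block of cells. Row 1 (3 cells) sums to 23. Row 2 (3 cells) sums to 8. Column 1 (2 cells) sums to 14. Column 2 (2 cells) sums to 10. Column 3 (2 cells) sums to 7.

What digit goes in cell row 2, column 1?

5

23 in 3 cells must be {6,8,9}.
The 23 across and the 7 down share only 6, so (1,3) = 6.
The 8 across and the 14 down share only 5, so (2,1) = 5.
(2,3) = 7 − 6 = 1 completes the 7 down.
(1,1) = 14 − 5 = 9 completes the 14 down.
(1,2) = 23 − 15 = 8 completes the 23 across.
(2,2) = 8 − 6 = 2 completes the 8 across.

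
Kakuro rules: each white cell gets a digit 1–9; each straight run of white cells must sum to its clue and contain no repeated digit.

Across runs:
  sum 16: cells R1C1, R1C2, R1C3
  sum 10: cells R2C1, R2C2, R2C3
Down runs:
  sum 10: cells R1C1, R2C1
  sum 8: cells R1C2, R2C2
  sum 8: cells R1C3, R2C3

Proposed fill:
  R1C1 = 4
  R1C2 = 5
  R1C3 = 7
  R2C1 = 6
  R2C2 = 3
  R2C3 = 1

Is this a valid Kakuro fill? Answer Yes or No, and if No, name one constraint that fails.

Yes

Across: 4+5+7=16; 6+3+1=10. Down: 4+6=10; 5+3=8; 7+1=8. No digit repeats within any run.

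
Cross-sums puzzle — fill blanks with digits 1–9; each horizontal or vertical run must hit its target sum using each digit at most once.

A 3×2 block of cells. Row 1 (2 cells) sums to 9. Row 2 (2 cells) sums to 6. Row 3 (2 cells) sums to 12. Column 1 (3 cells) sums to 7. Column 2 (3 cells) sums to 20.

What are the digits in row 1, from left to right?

2 7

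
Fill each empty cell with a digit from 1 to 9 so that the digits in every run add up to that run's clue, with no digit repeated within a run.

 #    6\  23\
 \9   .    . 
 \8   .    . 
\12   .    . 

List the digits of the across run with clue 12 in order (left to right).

6 in 3 cells must be {1,2,3}; 23 in 3 cells must be {6,8,9}.
The 8 across and the 23 down share only 6, so R2C2 = 6.
The 12 across and the 6 down share only 3, so R3C1 = 3.
R3C2 = 12 − 3 = 9 completes the 12 across.
R1C2 = 23 − 15 = 8 completes the 23 down.
R2C1 = 8 − 6 = 2 completes the 8 across.
R1C1 = 9 − 8 = 1 completes the 9 across.

3 9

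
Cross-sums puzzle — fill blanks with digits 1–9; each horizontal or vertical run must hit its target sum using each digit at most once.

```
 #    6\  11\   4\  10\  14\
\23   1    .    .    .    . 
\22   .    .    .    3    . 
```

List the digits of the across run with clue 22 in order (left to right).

5, 7, 1, 3, 6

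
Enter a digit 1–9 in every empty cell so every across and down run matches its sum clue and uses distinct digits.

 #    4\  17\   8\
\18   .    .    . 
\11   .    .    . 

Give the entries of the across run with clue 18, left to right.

3, 9, 6

4 in 2 cells must be {1,3}; 17 in 2 cells must be {8,9}.
The 11 across and the 17 down share only 8, so R2C2 = 8.
R1C2 = 17 − 8 = 9 completes the 17 down.
Given what's placed, R2C1 must be 1 to fit the 11 across and 4 down.
R2C3 = 11 − 9 = 2 completes the 11 across.
R1C1 = 4 − 1 = 3 completes the 4 down.
R1C3 = 18 − 12 = 6 completes the 18 across.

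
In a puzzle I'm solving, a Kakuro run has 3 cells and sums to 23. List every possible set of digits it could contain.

{6,8,9}

3 distinct digits from 1–9 sum between 6 and 24.
Only one set works: {6,8,9}.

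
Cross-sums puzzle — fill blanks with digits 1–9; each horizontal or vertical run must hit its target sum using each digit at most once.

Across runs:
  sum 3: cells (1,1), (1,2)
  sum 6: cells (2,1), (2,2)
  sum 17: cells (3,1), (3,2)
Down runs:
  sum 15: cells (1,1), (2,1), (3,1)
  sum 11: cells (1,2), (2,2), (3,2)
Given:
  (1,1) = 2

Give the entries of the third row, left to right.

3 in 2 cells must be {1,2}; 17 in 2 cells must be {8,9}.
(1,2) = 3 − 2 = 1 completes the 3 across.
Given what's placed, (3,2) must be 8 to fit the 17 across and 11 down.
(2,2) = 11 − 9 = 2 completes the 11 down.
(3,1) = 17 − 8 = 9 completes the 17 across.
(2,1) = 6 − 2 = 4 completes the 6 across.

9, 8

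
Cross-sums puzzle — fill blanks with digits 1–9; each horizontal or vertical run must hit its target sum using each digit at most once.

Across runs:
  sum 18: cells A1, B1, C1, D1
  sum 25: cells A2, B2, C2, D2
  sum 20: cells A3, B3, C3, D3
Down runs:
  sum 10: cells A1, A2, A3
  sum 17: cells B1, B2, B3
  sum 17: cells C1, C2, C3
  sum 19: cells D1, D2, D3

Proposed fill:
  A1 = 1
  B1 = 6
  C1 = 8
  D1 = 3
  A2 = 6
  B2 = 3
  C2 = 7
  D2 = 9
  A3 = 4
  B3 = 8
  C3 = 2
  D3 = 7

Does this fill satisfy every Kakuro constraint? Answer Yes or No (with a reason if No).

No — the down run A1–A3 sums to 11, not 10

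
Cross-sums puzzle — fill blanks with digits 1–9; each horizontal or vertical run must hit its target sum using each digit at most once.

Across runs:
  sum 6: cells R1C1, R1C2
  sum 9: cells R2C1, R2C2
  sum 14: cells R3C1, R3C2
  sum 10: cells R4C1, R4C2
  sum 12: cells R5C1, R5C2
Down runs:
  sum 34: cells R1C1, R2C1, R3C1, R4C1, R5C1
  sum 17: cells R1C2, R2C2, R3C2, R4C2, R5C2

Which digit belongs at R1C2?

2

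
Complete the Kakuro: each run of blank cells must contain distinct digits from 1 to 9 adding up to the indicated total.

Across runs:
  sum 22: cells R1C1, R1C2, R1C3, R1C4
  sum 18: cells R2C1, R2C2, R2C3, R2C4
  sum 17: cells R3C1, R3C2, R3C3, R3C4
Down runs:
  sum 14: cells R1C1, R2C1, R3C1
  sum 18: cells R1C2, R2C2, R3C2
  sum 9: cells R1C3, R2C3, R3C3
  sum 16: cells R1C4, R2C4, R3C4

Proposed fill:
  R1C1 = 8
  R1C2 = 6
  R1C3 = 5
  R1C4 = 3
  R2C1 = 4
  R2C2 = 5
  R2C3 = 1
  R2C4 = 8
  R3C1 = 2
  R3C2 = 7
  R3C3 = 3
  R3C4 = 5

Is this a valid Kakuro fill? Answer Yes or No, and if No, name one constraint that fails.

Across: 8+6+5+3=22; 4+5+1+8=18; 2+7+3+5=17. Down: 8+4+2=14; 6+5+7=18; 5+1+3=9; 3+8+5=16. No digit repeats within any run.

Yes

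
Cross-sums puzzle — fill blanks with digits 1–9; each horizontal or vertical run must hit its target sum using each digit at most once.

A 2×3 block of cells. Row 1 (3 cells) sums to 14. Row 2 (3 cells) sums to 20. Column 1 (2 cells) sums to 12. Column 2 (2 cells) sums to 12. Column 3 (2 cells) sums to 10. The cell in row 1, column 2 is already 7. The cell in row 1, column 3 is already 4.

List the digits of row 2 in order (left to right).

(1,1) = 14 − 11 = 3 completes the 14 across.
(2,1) = 12 − 3 = 9 completes the 12 down.
(2,2) = 12 − 7 = 5 completes the 12 down.
(2,3) = 20 − 14 = 6 completes the 20 across.

9, 5, 6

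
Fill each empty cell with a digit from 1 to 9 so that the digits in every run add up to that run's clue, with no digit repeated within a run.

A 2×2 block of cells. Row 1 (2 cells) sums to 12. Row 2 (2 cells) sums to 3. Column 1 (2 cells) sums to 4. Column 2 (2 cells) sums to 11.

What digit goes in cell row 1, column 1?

3 in 2 cells must be {1,2}; 4 in 2 cells must be {1,3}.
The 12 across and the 4 down share only 3, so (1,1) = 3.
(1,2) = 12 − 3 = 9 completes the 12 across.
(2,1) = 4 − 3 = 1 completes the 4 down.
(2,2) = 3 − 1 = 2 completes the 3 across.

3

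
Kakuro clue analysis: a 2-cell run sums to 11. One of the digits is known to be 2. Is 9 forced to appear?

The only way to make 11 from 2 distinct digits under that restriction is {2,9}, which contains 9.

Yes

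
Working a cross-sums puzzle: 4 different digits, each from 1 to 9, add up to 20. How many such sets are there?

12

4 distinct digits from 1–9 sum between 10 and 30.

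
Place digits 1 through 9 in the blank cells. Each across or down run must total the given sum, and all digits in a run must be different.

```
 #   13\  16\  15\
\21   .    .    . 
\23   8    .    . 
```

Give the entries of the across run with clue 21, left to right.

5, 7, 9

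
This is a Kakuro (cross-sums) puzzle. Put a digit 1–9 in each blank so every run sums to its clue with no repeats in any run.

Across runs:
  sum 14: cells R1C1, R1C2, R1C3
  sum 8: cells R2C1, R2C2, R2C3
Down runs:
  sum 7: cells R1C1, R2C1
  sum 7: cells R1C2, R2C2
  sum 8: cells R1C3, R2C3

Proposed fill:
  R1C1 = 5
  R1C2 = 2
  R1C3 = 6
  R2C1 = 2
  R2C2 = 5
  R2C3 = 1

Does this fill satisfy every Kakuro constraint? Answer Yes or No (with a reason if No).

No — the across run R1C1–R1C3 sums to 13, not 14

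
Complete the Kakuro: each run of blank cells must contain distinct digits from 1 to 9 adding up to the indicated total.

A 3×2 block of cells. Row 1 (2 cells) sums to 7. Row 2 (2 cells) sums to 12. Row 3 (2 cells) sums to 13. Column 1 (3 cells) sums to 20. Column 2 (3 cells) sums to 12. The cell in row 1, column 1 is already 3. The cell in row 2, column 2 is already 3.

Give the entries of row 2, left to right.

(1,2) = 7 − 3 = 4 completes the 7 across.
(2,1) = 12 − 3 = 9 completes the 12 across.
(3,1) = 20 − 12 = 8 completes the 20 down.
(3,2) = 13 − 8 = 5 completes the 13 across.

9 3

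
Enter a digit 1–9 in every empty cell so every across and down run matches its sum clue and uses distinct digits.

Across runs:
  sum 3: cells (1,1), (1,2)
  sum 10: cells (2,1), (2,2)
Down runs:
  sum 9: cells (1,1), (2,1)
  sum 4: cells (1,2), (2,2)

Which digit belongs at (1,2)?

3 in 2 cells must be {1,2}; 4 in 2 cells must be {1,3}.
The 3 across and the 4 down share only 1, so (1,2) = 1.
(2,2) = 4 − 1 = 3 completes the 4 down.
(1,1) = 3 − 1 = 2 completes the 3 across.
(2,1) = 10 − 3 = 7 completes the 10 across.

1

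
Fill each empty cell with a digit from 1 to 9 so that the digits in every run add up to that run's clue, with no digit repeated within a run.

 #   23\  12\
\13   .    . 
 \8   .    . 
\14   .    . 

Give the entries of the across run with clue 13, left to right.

23 in 3 cells must be {6,8,9}.
The 8 across and the 23 down share only 6, so R2C1 = 6.
R2C2 = 8 − 6 = 2 completes the 8 across.
Nothing is forced directly, so branch on R1C1, whose candidates are 8 or 9. If R1C1 = 8: then R1C2 would have to be in {5} for the 13 across but in {1,3,4,6,7,9} for the 12 down — contradiction. So R1C1 = 9.
R1C2 = 13 − 9 = 4 completes the 13 across.
R3C1 = 23 − 15 = 8 completes the 23 down.
R3C2 = 14 − 8 = 6 completes the 14 across.

9 4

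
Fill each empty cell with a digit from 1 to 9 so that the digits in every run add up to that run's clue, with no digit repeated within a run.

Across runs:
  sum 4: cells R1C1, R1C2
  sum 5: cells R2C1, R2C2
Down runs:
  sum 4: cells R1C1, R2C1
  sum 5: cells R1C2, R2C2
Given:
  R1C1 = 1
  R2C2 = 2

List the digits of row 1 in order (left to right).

1 3

4 in 2 cells must be {1,3}.
R1C2 = 4 − 1 = 3 completes the 4 across.
R2C1 = 5 − 2 = 3 completes the 5 across.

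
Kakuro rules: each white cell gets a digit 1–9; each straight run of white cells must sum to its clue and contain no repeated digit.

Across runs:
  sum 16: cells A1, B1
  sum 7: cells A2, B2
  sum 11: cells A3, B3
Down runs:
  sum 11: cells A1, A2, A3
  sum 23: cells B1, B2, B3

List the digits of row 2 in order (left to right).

1, 6

16 in 2 cells must be {7,9}; 23 in 3 cells must be {6,8,9}.
The 16 across and the 11 down share only 7, so A1 = 7.
B1 = 16 − 7 = 9 completes the 16 across.
Given what's placed, B2 must be 6 to fit the 7 across and 23 down.
A3 = 3: the only remaining digit allowed by both the 11 across and the 11 down.
B3 = 11 − 3 = 8 completes the 11 across.
A2 = 7 − 6 = 1 completes the 7 across.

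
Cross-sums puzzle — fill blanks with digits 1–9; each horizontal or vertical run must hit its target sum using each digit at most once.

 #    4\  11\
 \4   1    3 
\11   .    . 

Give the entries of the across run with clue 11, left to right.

3, 8

4 in 2 cells must be {1,3}.
R2C1 = 4 − 1 = 3 completes the 4 down.
R2C2 = 11 − 3 = 8 completes the 11 across.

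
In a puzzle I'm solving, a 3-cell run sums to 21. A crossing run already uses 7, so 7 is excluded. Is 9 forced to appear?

Yes

The only way to make 21 from 3 distinct digits under that restriction is {4,8,9}, which contains 9.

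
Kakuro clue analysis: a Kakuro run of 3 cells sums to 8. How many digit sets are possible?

2

3 distinct digits from 1–9 sum between 6 and 24.
Enumerating: {1,2,5}, {1,3,4}.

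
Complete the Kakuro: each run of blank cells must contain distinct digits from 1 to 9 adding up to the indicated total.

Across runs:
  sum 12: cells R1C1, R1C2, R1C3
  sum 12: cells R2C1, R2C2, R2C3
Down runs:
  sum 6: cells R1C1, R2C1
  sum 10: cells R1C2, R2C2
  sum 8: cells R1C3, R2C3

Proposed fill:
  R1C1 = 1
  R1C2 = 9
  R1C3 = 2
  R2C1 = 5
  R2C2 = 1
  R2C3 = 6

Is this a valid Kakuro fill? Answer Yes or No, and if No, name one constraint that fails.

Yes

Across: 1+9+2=12; 5+1+6=12. Down: 1+5=6; 9+1=10; 2+6=8. No digit repeats within any run.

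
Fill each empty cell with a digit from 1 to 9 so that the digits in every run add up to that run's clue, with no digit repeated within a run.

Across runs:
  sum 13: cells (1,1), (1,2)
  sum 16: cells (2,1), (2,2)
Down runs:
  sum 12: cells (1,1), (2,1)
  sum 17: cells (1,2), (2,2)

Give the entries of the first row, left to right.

5, 8

16 in 2 cells must be {7,9}; 17 in 2 cells must be {8,9}.
The 16 across and the 17 down share only 9, so (2,2) = 9.
(1,2) = 17 − 9 = 8 completes the 17 down.
(2,1) = 16 − 9 = 7 completes the 16 across.
(1,1) = 13 − 8 = 5 completes the 13 across.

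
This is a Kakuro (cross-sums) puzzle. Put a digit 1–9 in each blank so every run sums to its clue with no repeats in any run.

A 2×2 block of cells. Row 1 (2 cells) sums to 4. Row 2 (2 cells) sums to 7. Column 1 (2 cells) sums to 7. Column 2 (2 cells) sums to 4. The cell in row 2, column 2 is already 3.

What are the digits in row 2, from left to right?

4 in 2 cells must be {1,3}.
(1,2) = 4 − 3 = 1 completes the 4 down.
(2,1) = 7 − 3 = 4 completes the 7 across.
(1,1) = 4 − 1 = 3 completes the 4 across.

4, 3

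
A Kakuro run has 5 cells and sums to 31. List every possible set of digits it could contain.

{1,6,7,8,9}; {2,5,7,8,9}; {3,4,7,8,9}; {3,5,6,8,9}; {4,5,6,7,9}

5 distinct digits from 1–9 sum between 15 and 35.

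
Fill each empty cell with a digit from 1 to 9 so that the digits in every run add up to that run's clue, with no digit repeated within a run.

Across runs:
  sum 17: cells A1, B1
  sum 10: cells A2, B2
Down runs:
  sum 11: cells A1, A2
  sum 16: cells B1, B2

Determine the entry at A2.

3

17 in 2 cells must be {8,9}; 16 in 2 cells must be {7,9}.
The 17 across and the 16 down share only 9, so B1 = 9.
B2 = 16 − 9 = 7 completes the 16 down.
A1 = 17 − 9 = 8 completes the 17 across.
A2 = 10 − 7 = 3 completes the 10 across.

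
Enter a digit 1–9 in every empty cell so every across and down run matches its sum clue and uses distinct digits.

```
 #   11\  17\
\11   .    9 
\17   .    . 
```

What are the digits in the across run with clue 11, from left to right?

2, 9

17 in 2 cells must be {8,9}.
R1C1 = 11 − 9 = 2 completes the 11 across.
R2C1 = 11 − 2 = 9 completes the 11 down.
R2C2 = 17 − 9 = 8 completes the 17 across.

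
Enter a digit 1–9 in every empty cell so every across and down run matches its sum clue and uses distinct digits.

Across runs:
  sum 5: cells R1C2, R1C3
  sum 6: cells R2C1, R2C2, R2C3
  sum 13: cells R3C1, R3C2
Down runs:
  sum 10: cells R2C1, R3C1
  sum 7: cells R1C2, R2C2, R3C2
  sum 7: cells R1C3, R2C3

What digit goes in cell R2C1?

1

6 in 3 cells must be {1,2,3}; 7 in 3 cells must be {1,2,4}.
The 13 across and the 7 down share only 4, so R3C2 = 4.
R3C1 = 13 − 4 = 9 completes the 13 across.
R2C1 = 10 − 9 = 1 completes the 10 down.
R2C2 = 2: the only remaining digit allowed by both the 6 across and the 7 down.
R2C3 = 6 − 3 = 3 completes the 6 across.
R1C2 = 7 − 6 = 1 completes the 7 down.
R1C3 = 5 − 1 = 4 completes the 5 across.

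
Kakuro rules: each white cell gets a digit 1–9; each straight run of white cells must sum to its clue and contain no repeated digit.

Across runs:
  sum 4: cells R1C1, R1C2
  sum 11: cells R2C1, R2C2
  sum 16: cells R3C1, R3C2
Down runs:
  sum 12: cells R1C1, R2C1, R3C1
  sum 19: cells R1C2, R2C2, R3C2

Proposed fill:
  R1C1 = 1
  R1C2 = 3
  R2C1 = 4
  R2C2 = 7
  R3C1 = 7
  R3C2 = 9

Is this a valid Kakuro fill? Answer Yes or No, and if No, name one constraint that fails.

Across: 1+3=4; 4+7=11; 7+9=16. Down: 1+4+7=12; 3+7+9=19. No digit repeats within any run.

Yes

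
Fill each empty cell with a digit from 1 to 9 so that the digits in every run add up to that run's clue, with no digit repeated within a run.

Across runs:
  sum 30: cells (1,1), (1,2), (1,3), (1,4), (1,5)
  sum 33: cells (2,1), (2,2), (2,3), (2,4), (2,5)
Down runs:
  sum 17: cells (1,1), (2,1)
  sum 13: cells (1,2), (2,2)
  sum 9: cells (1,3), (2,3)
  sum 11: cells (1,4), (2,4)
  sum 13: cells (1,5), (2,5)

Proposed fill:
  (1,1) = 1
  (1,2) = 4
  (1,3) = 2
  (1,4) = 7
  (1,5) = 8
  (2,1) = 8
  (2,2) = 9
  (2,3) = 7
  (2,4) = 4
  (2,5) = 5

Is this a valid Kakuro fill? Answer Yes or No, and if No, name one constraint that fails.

No — the down run (1,1)–(2,1) sums to 9, not 17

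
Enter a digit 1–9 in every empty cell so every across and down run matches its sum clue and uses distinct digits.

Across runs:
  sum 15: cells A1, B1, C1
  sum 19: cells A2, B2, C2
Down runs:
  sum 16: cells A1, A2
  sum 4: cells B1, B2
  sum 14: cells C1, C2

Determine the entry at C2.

9

16 in 2 cells must be {7,9}; 4 in 2 cells must be {1,3}.
The 19 across and the 4 down share only 3, so B2 = 3.
Given what's placed, C2 must be 9 to fit the 19 across and 14 down.
B1 = 4 − 3 = 1 completes the 4 down.
C1 = 14 − 9 = 5 completes the 14 down.
A2 = 19 − 12 = 7 completes the 19 across.
A1 = 15 − 6 = 9 completes the 15 across.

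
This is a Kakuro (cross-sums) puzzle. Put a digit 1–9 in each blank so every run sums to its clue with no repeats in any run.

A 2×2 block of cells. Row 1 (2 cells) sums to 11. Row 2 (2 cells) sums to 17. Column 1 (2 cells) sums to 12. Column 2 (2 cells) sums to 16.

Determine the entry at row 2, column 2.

9

17 in 2 cells must be {8,9}; 16 in 2 cells must be {7,9}.
The 17 across and the 16 down share only 9, so (2,2) = 9.
(1,2) = 16 − 9 = 7 completes the 16 down.
(2,1) = 17 − 9 = 8 completes the 17 across.
(1,1) = 11 − 7 = 4 completes the 11 across.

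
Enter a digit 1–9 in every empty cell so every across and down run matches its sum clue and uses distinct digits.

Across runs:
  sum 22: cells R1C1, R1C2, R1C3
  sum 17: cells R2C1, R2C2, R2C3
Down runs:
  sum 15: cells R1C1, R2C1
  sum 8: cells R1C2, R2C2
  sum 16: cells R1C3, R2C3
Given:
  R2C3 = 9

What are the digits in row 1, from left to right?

9 6 7

16 in 2 cells must be {7,9}.
R1C3 = 16 − 9 = 7 completes the 16 down.
R1C2 = 6: the only remaining digit allowed by both the 22 across and the 8 down.
R2C2 = 8 − 6 = 2 completes the 8 down.
R1C1 = 22 − 13 = 9 completes the 22 across.
R2C1 = 17 − 11 = 6 completes the 17 across.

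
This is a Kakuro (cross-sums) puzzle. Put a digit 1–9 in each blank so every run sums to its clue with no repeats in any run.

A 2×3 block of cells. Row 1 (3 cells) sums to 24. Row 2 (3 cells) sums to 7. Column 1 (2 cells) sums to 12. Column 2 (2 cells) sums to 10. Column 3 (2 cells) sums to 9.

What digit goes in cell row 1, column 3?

7

24 in 3 cells must be {7,8,9}; 7 in 3 cells must be {1,2,4}.
The 7 across and the 12 down share only 4, so (2,1) = 4.
(1,1) = 12 − 4 = 8 completes the 12 down.
Given what's placed, (1,3) must be 7 to fit the 24 across and 9 down.
(2,3) = 9 − 7 = 2 completes the 9 down.
(1,2) = 24 − 15 = 9 completes the 24 across.
(2,2) = 7 − 6 = 1 completes the 7 across.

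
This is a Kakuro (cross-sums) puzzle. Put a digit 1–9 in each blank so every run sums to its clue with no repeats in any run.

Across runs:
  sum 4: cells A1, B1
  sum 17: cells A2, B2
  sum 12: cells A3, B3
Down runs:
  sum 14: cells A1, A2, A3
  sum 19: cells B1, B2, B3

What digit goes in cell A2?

8

4 in 2 cells must be {1,3}; 17 in 2 cells must be {8,9}.
The 4 across and the 19 down share only 3, so B1 = 3.
Given what's placed, B2 must be 9 to fit the 17 across and 19 down.
B3 = 19 − 12 = 7 completes the 19 down.
A1 = 4 − 3 = 1 completes the 4 across.
A2 = 17 − 9 = 8 completes the 17 across.
A3 = 12 − 7 = 5 completes the 12 across.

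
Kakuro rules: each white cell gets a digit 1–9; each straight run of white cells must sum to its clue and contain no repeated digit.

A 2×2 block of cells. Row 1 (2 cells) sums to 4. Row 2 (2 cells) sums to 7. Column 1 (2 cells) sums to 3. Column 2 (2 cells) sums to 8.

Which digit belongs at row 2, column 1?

4 in 2 cells must be {1,3}; 3 in 2 cells must be {1,2}.
The 4 across and the 3 down share only 1, so (1,1) = 1.
(1,2) = 4 − 1 = 3 completes the 4 across.
(2,1) = 3 − 1 = 2 completes the 3 down.
(2,2) = 7 − 2 = 5 completes the 7 across.

2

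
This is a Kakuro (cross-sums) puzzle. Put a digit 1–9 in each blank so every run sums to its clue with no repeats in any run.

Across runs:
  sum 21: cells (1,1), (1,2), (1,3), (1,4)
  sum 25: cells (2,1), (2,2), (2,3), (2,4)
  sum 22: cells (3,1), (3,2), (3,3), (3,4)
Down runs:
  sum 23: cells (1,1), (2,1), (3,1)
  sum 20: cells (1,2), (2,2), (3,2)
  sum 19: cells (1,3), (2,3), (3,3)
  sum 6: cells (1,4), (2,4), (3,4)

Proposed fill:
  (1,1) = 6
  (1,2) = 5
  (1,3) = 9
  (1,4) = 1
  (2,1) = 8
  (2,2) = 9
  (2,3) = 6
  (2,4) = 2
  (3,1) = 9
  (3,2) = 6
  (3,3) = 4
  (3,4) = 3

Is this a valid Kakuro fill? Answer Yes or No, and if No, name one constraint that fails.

Across: 6+5+9+1=21; 8+9+6+2=25; 9+6+4+3=22. Down: 6+8+9=23; 5+9+6=20; 9+6+4=19; 1+2+3=6. No digit repeats within any run.

Yes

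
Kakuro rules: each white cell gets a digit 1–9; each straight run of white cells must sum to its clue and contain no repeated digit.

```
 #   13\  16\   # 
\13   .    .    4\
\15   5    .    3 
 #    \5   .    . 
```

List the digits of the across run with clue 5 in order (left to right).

4, 1

4 in 2 cells must be {1,3}.
R1C1 = 13 − 5 = 8 completes the 13 down.
R1C2 = 13 − 8 = 5 completes the 13 across.
R2C2 = 15 − 8 = 7 completes the 15 across.
R3C2 = 16 − 12 = 4 completes the 16 down.
R3C3 = 5 − 4 = 1 completes the 5 across.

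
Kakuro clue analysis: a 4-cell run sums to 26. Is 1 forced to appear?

No

Counterexample: {2,7,8,9} sums to 26 without using 1.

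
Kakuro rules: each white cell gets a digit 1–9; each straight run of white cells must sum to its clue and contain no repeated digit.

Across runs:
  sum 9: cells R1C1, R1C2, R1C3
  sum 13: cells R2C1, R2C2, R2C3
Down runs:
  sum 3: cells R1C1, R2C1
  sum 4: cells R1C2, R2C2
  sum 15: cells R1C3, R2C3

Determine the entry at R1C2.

3 in 2 cells must be {1,2}; 4 in 2 cells must be {1,3}.
The 9 across and the 15 down share only 6, so R1C3 = 6.
R2C3 = 15 − 6 = 9 completes the 15 down.
Given what's placed, R1C2 must be 1 to fit the 9 across and 4 down.
R2C1 = 1: the only remaining digit allowed by both the 13 across and the 3 down.
R2C2 = 13 − 10 = 3 completes the 13 across.
R1C1 = 9 − 7 = 2 completes the 9 across.

1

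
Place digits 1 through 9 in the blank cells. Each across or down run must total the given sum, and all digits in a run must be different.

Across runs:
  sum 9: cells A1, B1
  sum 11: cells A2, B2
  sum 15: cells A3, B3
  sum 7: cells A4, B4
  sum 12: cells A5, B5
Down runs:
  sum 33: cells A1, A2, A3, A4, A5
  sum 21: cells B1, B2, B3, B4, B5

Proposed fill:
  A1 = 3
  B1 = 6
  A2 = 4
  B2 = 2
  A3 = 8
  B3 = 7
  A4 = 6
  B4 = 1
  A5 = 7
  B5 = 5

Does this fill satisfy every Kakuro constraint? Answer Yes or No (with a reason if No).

No — the across run A2–B2 sums to 6, not 11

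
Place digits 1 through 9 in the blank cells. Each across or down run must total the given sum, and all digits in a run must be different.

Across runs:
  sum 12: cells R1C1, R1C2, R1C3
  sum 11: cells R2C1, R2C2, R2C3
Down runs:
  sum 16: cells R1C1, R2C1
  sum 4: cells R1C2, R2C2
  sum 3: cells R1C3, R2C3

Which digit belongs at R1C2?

1

16 in 2 cells must be {7,9}; 4 in 2 cells must be {1,3}; 3 in 2 cells must be {1,2}.
The 11 across and the 16 down share only 7, so R2C1 = 7.
Given what's placed, R2C3 must be 1 to fit the 11 across and 3 down.
R1C1 = 16 − 7 = 9 completes the 16 down.
R1C2 = 1: the only remaining digit allowed by both the 12 across and the 4 down.
R1C3 = 12 − 10 = 2 completes the 12 across.
R2C2 = 11 − 8 = 3 completes the 11 across.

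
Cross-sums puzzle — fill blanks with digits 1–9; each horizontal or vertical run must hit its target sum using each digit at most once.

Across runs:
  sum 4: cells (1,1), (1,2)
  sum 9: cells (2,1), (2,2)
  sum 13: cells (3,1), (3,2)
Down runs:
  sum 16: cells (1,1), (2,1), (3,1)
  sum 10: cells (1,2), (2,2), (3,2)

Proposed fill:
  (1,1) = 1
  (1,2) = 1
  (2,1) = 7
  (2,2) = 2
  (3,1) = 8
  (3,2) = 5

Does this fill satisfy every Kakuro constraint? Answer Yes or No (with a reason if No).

No — the down run (1,2)–(3,2) sums to 8, not 10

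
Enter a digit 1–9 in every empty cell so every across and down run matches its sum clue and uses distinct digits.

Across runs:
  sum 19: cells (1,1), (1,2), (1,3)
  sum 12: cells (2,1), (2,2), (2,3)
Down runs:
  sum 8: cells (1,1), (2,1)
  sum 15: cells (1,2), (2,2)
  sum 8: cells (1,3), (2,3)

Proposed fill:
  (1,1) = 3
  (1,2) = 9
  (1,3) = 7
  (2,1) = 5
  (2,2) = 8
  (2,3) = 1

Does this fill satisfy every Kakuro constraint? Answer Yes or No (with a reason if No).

No — the across run (2,1)–(2,3) sums to 14, not 12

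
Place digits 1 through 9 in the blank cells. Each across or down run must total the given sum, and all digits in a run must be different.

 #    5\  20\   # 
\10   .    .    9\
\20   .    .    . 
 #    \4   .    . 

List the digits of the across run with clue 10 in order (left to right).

2 8

4 in 2 cells must be {1,3}.
The 4 across and the 20 down share only 3, so R3C2 = 3.
R3C3 = 4 − 3 = 1 completes the 4 across.
R2C3 = 9 − 1 = 8 completes the 9 down.
R2C1 = 3: the only remaining digit allowed by both the 20 across and the 5 down.
R2C2 = 20 − 11 = 9 completes the 20 across.
R1C1 = 5 − 3 = 2 completes the 5 down.
R1C2 = 10 − 2 = 8 completes the 10 across.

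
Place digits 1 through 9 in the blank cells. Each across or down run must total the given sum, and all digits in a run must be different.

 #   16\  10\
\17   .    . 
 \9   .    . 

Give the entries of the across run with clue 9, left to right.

7, 2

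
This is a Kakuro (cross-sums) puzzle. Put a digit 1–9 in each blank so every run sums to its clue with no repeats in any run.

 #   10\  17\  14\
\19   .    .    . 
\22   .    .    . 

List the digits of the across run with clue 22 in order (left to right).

17 in 2 cells must be {8,9}.
Nothing is forced directly, so branch on R1C2, whose candidates are 8 or 9. If R1C2 = 9: that forces R2C2 = 8, R2C1 = 9, R2C3 = 5, after which R1C1 would have to be in {2,3,4,6,7,8} for the 19 across but in {1} for the 10 down — contradiction. So R1C2 = 8.
R2C2 = 17 − 8 = 9 completes the 17 down.
Nothing is forced directly, so branch on R1C3, whose candidates are 5 or 6 or 9. If R1C3 = 5: that forces R1C1 = 6, after which R2C1 would have to be in {5,6,7,8} for the 22 across but in {4} for the 10 down — contradiction. If R1C3 = 6: then R1C1 would have to be in {5} for the 19 across but in {1,2,3,4,6,7,8,9} for the 10 down — contradiction. So R1C3 = 9.
R1C1 = 19 − 17 = 2 completes the 19 across.
R2C1 = 10 − 2 = 8 completes the 10 down.
R2C3 = 22 − 17 = 5 completes the 22 across.

8 9 5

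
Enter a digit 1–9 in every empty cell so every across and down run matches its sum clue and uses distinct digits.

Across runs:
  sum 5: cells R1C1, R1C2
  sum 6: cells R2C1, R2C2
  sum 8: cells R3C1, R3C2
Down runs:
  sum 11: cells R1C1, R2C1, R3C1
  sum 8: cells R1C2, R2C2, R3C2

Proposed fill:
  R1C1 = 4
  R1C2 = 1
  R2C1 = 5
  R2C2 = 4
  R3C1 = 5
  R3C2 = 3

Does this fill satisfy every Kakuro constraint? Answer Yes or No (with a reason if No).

No — the across run R2C1–R2C2 sums to 9, not 6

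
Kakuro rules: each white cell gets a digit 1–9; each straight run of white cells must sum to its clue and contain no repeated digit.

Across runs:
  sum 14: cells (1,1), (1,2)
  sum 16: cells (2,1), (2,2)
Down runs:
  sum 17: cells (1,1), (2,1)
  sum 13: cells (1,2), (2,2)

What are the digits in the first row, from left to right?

16 in 2 cells must be {7,9}; 17 in 2 cells must be {8,9}.
The 16 across and the 17 down share only 9, so (2,1) = 9.
(2,2) = 16 − 9 = 7 completes the 16 across.
(1,1) = 17 − 9 = 8 completes the 17 down.
(1,2) = 14 − 8 = 6 completes the 14 across.

8 6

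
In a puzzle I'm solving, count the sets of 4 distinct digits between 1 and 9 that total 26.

5

4 distinct digits from 1–9 sum between 10 and 30.
Enumerating: {2,7,8,9}, {3,6,8,9}, {4,5,8,9}, {4,6,7,9}, {5,6,7,8}.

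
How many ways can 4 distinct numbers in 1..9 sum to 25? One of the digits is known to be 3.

4 distinct digits from 1–9 sum between 10 and 30.
Keeping only sets containing 3.
Enumerating: {3,5,8,9}, {3,6,7,9}.

2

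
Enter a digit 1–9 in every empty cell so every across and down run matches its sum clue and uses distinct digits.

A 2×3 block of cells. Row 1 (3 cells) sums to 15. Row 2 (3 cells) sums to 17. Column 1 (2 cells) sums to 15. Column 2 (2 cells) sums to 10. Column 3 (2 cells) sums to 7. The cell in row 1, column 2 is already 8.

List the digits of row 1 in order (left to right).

(1,1) = 6: the only remaining digit allowed by both the 15 across and the 15 down.
(1,3) = 15 − 14 = 1 completes the 15 across.
(2,1) = 15 − 6 = 9 completes the 15 down.
(2,2) = 10 − 8 = 2 completes the 10 down.
(2,3) = 17 − 11 = 6 completes the 17 across.

6 8 1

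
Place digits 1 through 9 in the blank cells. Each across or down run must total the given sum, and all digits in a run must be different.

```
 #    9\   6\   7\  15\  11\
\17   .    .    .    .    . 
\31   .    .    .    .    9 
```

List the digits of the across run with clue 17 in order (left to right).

3 1 4 7 2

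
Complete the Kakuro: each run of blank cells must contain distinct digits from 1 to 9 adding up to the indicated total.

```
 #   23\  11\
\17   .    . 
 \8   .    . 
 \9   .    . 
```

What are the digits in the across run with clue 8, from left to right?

6, 2

17 in 2 cells must be {8,9}; 23 in 3 cells must be {6,8,9}.
The 17 across and the 11 down share only 8, so R1C2 = 8.
The 8 across and the 23 down share only 6, so R2C1 = 6.
R2C2 = 8 − 6 = 2 completes the 8 across.
R3C1 = 8: the only remaining digit allowed by both the 9 across and the 23 down.
R3C2 = 9 − 8 = 1 completes the 9 across.
R1C1 = 17 − 8 = 9 completes the 17 across.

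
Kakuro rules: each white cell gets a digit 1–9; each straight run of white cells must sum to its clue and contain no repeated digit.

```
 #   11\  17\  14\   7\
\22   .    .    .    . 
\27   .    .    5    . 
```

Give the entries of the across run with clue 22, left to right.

4, 8, 9, 1

17 in 2 cells must be {8,9}.
R1C3 = 14 − 5 = 9 completes the 14 down.
R2C2 = 9: the only remaining digit allowed by both the 27 across and the 17 down.
R2C4 = 6: the only remaining digit allowed by both the 27 across and the 7 down.
R1C2 = 17 − 9 = 8 completes the 17 down.
R1C4 = 7 − 6 = 1 completes the 7 down.
R2C1 = 27 − 20 = 7 completes the 27 across.
R1C1 = 22 − 18 = 4 completes the 22 across.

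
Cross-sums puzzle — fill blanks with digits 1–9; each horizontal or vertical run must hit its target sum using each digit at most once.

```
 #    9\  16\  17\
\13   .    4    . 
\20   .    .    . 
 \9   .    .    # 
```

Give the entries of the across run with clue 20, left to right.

6 5 9

17 in 2 cells must be {8,9}.
Given what's placed, R1C3 must be 8 to fit the 13 across and 17 down.
R2C3 = 17 − 8 = 9 completes the 17 down.
R1C1 = 13 − 12 = 1 completes the 13 across.
No cell is forced outright now. R2C1 can only be 3 or 5 or 6 (the digits allowed by both its 20 across and its 9 down). If R2C1 = 3: then R2C2 would have to be in {8} for the 20 across but in {3,5,7,9} for the 16 down — contradiction. If R2C1 = 5: then R2C2 would have to be in {6} for the 20 across but in {3,5,7,9} for the 16 down — contradiction. So R2C1 = 6.
R2C2 = 20 − 15 = 5 completes the 20 across.
R3C1 = 9 − 7 = 2 completes the 9 down.
R3C2 = 9 − 2 = 7 completes the 9 across.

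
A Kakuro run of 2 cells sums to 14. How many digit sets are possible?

2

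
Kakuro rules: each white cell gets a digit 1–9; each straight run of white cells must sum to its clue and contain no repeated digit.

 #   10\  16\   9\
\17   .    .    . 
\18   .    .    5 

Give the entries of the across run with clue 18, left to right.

4, 9, 5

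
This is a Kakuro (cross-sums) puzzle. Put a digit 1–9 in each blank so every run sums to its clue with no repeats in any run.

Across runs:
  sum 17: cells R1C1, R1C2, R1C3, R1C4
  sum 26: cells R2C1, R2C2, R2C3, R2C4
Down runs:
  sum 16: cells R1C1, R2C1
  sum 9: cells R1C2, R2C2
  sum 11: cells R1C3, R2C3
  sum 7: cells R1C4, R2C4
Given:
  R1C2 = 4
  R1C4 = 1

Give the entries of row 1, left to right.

16 in 2 cells must be {7,9}.
R2C2 = 9 − 4 = 5 completes the 9 down.
R2C4 = 7 − 1 = 6 completes the 7 down.
Given what's placed, R2C1 must be 7 to fit the 26 across and 16 down.
R2C3 = 26 − 18 = 8 completes the 26 across.
R1C1 = 16 − 7 = 9 completes the 16 down.
R1C3 = 17 − 14 = 3 completes the 17 across.

9 4 3 1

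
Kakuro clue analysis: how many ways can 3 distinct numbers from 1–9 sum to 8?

3 distinct digits from 1–9 sum between 6 and 24.
Enumerating: {1,2,5}, {1,3,4}.

2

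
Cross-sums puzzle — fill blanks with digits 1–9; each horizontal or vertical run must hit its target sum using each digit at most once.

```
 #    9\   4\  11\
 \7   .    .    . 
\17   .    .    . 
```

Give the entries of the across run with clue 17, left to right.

5 3 9

7 in 3 cells must be {1,2,4}; 4 in 2 cells must be {1,3}.
The 7 across and the 4 down share only 1, so R1C2 = 1.
R2C2 = 4 − 1 = 3 completes the 4 down.
Nothing is forced directly, so branch on R1C1, whose candidates are 2 or 4. If R1C1 = 2: that forces R1C3 = 4, after which R2C1 would have to be in {5,6,8,9} for the 17 across but in {7} for the 9 down — contradiction. So R1C1 = 4.
R1C3 = 7 − 5 = 2 completes the 7 across.
R2C1 = 9 − 4 = 5 completes the 9 down.
R2C3 = 17 − 8 = 9 completes the 17 across.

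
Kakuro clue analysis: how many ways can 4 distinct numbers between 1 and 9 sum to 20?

12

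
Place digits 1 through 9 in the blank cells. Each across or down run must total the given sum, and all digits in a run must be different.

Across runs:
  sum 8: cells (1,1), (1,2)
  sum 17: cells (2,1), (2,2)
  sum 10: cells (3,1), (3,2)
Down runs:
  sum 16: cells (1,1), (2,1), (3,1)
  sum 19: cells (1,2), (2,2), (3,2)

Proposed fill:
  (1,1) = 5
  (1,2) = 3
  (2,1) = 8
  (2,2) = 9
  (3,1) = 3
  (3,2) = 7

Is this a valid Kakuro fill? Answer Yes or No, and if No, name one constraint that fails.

Across: 5+3=8; 8+9=17; 3+7=10. Down: 5+8+3=16; 3+9+7=19. No digit repeats within any run.

Yes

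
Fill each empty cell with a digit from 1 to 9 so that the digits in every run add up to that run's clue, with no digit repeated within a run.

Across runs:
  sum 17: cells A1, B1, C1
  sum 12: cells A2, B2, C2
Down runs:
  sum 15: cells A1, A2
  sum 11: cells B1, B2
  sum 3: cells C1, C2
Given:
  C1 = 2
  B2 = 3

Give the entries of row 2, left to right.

8 3 1

3 in 2 cells must be {1,2}.
B1 = 11 − 3 = 8 completes the 11 down.
C2 = 3 − 2 = 1 completes the 3 down.
A1 = 17 − 10 = 7 completes the 17 across.
A2 = 12 − 4 = 8 completes the 12 across.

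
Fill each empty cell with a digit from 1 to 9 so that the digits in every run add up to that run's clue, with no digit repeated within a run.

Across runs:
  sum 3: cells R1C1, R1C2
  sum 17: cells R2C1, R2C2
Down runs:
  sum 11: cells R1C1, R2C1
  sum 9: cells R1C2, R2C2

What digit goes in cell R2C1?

3 in 2 cells must be {1,2}; 17 in 2 cells must be {8,9}.
The 3 across and the 11 down share only 2, so R1C1 = 2.
R1C2 = 3 − 2 = 1 completes the 3 across.
R2C1 = 11 − 2 = 9 completes the 11 down.
R2C2 = 17 − 9 = 8 completes the 17 across.

9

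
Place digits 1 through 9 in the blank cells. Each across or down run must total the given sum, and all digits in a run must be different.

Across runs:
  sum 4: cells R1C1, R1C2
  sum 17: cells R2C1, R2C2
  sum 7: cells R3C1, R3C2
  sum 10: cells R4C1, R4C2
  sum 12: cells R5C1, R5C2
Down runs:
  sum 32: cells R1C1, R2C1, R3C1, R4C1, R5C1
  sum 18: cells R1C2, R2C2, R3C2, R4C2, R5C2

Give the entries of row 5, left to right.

4 in 2 cells must be {1,3}; 17 in 2 cells must be {8,9}.
Only 3 fits R1C1 under both its across sum 4 and down sum 32.
R1C2 = 4 − 3 = 1 completes the 4 across.
Given what's placed, R2C2 must be 8 to fit the 17 across and 18 down.
R3C1 = 5: the only remaining digit allowed by both the 7 across and the 32 down.
R3C2 = 7 − 5 = 2 completes the 7 across.
R2C1 = 17 − 8 = 9 completes the 17 across.
Nothing is forced directly, so branch on R4C1, whose candidates are 7 or 8. If R4C1 = 8: then R4C2 would have to be in {2} for the 10 across but in {3,4} for the 18 down — contradiction. So R4C1 = 7.
R4C2 = 10 − 7 = 3 completes the 10 across.
R5C1 = 32 − 24 = 8 completes the 32 down.
R5C2 = 12 − 8 = 4 completes the 12 across.

8 4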